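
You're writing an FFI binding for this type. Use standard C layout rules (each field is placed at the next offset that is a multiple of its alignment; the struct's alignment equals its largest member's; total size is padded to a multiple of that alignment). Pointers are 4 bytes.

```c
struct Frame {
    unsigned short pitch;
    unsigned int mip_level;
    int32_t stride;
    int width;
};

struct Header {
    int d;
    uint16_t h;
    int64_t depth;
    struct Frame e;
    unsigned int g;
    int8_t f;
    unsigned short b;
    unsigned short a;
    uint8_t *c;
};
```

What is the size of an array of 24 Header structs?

Frame: 0..2  pitch  (2B, 2-aligned); 2..4  -- padding (2B); 4..8  mip_level  (4B, 4-aligned); 8..12  stride  (4B, 4-aligned); 12..16  width  (4B, 4-aligned); sizeof = 16, alignof = 4
0..4  d  (4B, 4-aligned)
4..6  h  (2B, 2-aligned)
6..8  -- padding (2B)
8..16  depth  (8B, 8-aligned)
16..32  e  (16B, 4-aligned)
32..36  g  (4B, 4-aligned)
36..37  f  (1B, 1-aligned)
37..38  -- padding (1B)
38..40  b  (2B, 2-aligned)
40..42  a  (2B, 2-aligned)
42..44  -- padding (2B)
44..48  c  (4B, 4-aligned)
sizeof = 48, alignof = 8
array of 24: 24 × 48 = 1152

1152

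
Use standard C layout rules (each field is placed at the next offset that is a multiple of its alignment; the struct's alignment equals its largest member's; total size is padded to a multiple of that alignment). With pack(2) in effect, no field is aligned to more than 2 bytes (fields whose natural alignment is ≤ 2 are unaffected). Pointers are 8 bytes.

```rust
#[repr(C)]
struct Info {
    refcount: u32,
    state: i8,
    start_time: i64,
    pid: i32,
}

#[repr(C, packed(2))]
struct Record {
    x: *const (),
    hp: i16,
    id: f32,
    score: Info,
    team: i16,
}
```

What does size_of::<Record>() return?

40 bytes

Info: @0: refcount [4B, align 4] → 4; @4: state [1B, align 1] → 5; +3 pad (align 8); @8: start_time [8B, align 8] → 16; @16: pid [4B, align 4] → 20; +4 tail pad (align 8); size 24, align 8
@0: x [8B, align 2] → 8
@8: hp [2B, align 2] → 10
@10: id [4B, align 2] → 14
@14: score [24B, align 2] → 38
@38: team [2B, align 2] → 40
size 40, align 2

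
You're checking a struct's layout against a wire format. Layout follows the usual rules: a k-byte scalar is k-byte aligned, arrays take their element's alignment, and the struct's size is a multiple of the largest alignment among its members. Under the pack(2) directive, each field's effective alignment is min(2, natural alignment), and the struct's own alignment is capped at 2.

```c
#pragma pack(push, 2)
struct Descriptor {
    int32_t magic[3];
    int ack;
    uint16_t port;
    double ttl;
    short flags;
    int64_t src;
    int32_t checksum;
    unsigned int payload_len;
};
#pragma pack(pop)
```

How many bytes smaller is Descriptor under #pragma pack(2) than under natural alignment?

natural layout:
  0..12  magic  (12B, 4-aligned)
  12..16  ack  (4B, 4-aligned)
  16..18  port  (2B, 2-aligned)
  18..24  -- padding (6B)
  24..32  ttl  (8B, 8-aligned)
  32..34  flags  (2B, 2-aligned)
  34..40  -- padding (6B)
  40..48  src  (8B, 8-aligned)
  48..52  checksum  (4B, 4-aligned)
  52..56  payload_len  (4B, 4-aligned)
  sizeof = 56, alignof = 8
packed(2) layout:
  0..12  magic  (12B, 2-aligned)
  12..16  ack  (4B, 2-aligned)
  16..18  port  (2B, 2-aligned)
  18..26  ttl  (8B, 2-aligned)
  26..28  flags  (2B, 2-aligned)
  28..36  src  (8B, 2-aligned)
  36..40  checksum  (4B, 2-aligned)
  40..44  payload_len  (4B, 2-aligned)
  sizeof = 44, alignof = 2
56 − 44 = 12

12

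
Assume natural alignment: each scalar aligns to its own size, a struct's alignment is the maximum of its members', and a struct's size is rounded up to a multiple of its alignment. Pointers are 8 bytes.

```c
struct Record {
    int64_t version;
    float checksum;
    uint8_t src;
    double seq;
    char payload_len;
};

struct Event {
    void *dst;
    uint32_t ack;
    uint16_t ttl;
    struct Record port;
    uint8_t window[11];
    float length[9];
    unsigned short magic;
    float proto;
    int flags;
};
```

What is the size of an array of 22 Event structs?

Record: @0: version [8B, align 8] → 8; @8: checksum [4B, align 4] → 12; @12: src [1B, align 1] → 13; +3 pad (align 8); @16: seq [8B, align 8] → 24; @24: payload_len [1B, align 1] → 25; +7 tail pad (align 8); size 32, align 8
@0: dst [8B, align 8] → 8
@8: ack [4B, align 4] → 12
@12: ttl [2B, align 2] → 14
+2 pad (align 8)
@16: port [32B, align 8] → 48
@48: window [11B, align 1] → 59
+1 pad (align 4)
@60: length [36B, align 4] → 96
@96: magic [2B, align 2] → 98
+2 pad (align 4)
@100: proto [4B, align 4] → 104
@104: flags [4B, align 4] → 108
+4 tail pad (align 8)
size 112, align 8
array of 22: 22 × 112 = 2464

2464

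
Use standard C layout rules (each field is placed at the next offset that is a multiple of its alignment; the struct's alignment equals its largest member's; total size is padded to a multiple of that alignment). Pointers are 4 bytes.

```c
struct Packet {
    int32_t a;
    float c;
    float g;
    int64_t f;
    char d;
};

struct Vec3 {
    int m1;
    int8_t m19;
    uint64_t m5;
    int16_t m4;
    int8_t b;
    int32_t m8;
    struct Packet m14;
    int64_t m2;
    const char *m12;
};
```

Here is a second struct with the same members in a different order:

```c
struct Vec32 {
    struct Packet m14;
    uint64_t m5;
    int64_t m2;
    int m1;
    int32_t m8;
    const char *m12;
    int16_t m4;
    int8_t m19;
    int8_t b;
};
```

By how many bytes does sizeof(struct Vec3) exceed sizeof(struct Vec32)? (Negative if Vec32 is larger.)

Packet: a at 0 (size 4, align 4) → ends 4; c at 4 (size 4, align 4) → ends 8; g at 8 (size 4, align 4) → ends 12; pad 4 to align 8 for f; f at 16 (size 8, align 8) → ends 24; d at 24 (size 1, align 1) → ends 25; tail pad 7 to reach multiple of 8; total 32 bytes, alignment 8
m1 at 0 (size 4, align 4) → ends 4
m19 at 4 (size 1, align 1) → ends 5
pad 3 to align 8 for m5
m5 at 8 (size 8, align 8) → ends 16
m4 at 16 (size 2, align 2) → ends 18
b at 18 (size 1, align 1) → ends 19
pad 1 to align 4 for m8
m8 at 20 (size 4, align 4) → ends 24
m14 at 24 (size 32, align 8) → ends 56
m2 at 56 (size 8, align 8) → ends 64
m12 at 64 (size 4, align 4) → ends 68
tail pad 4 to reach multiple of 8
total 72 bytes, alignment 8
— Vec32 —
m14 at 0 (size 32, align 8) → ends 32
m5 at 32 (size 8, align 8) → ends 40
m2 at 40 (size 8, align 8) → ends 48
m1 at 48 (size 4, align 4) → ends 52
m8 at 52 (size 4, align 4) → ends 56
m12 at 56 (size 4, align 4) → ends 60
m4 at 60 (size 2, align 2) → ends 62
m19 at 62 (size 1, align 1) → ends 63
b at 63 (size 1, align 1) → ends 64
total 64 bytes, alignment 8
72 − 64 = 8

8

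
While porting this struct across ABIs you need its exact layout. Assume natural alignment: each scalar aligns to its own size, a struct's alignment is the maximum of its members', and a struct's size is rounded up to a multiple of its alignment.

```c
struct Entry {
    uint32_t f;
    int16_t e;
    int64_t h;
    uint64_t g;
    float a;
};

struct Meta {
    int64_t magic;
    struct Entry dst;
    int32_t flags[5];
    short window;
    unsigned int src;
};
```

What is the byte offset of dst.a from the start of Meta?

Entry: f at 0 (size 4, align 4) → ends 4; e at 4 (size 2, align 2) → ends 6; pad 2 to align 8 for h; h at 8 (size 8, align 8) → ends 16; g at 16 (size 8, align 8) → ends 24; a at 24 (size 4, align 4) → ends 28; tail pad 4 to reach multiple of 8; total 32 bytes, alignment 8
magic at 0 (size 8, align 8) → ends 8
dst at 8 (size 32, align 8) → ends 40
within Entry: a at 24
8 + 24 = 32

32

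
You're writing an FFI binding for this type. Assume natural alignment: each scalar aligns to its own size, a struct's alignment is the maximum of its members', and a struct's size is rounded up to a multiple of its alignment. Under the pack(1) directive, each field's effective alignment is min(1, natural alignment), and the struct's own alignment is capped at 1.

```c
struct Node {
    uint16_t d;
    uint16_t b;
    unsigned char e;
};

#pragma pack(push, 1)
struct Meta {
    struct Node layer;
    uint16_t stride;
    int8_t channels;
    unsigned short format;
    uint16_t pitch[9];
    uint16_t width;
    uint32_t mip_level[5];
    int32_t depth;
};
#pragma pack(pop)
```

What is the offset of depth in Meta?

Node: @0: d [2B, align 2] → 2; @2: b [2B, align 2] → 4; @4: e [1B, align 1] → 5; +1 tail pad (align 2); size 6, align 2
@0: layer [6B, align 1] → 6
@6: stride [2B, align 1] → 8
@8: channels [1B, align 1] → 9
@9: format [2B, align 1] → 11
@11: pitch [18B, align 1] → 29
@29: width [2B, align 1] → 31
@31: mip_level [20B, align 1] → 51
@51: depth [4B, align 1] → 55

51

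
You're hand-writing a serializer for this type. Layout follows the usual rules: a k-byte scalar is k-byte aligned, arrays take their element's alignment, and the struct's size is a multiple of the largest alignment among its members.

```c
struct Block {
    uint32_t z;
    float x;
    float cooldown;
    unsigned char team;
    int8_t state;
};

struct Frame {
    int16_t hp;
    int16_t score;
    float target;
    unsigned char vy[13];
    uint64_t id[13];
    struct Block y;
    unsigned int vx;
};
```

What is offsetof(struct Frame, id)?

24

Block: z at 0 (size 4, align 4) → ends 4; x at 4 (size 4, align 4) → ends 8; cooldown at 8 (size 4, align 4) → ends 12; team at 12 (size 1, align 1) → ends 13; state at 13 (size 1, align 1) → ends 14; tail pad 2 to reach multiple of 4; total 16 bytes, alignment 4
hp at 0 (size 2, align 2) → ends 2
score at 2 (size 2, align 2) → ends 4
target at 4 (size 4, align 4) → ends 8
vy at 8 (size 13, align 1) → ends 21
pad 3 to align 8 for id
id at 24 (size 104, align 8) → ends 128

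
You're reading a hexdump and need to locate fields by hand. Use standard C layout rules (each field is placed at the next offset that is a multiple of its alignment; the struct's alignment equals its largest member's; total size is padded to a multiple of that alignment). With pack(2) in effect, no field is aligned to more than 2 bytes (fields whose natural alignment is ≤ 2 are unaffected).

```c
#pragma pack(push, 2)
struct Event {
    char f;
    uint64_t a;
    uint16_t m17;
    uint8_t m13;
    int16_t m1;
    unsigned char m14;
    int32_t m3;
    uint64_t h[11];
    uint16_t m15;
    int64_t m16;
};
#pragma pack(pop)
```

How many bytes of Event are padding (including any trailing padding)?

3

f at 0 (size 1, align 1) → ends 1
pad 1 to align 2 for a
a at 2 (size 8, align 2) → ends 10
m17 at 10 (size 2, align 2) → ends 12
m13 at 12 (size 1, align 1) → ends 13
pad 1 to align 2 for m1
m1 at 14 (size 2, align 2) → ends 16
m14 at 16 (size 1, align 1) → ends 17
pad 1 to align 2 for m3
m3 at 18 (size 4, align 2) → ends 22
h at 22 (size 88, align 2) → ends 110
m15 at 110 (size 2, align 2) → ends 112
m16 at 112 (size 8, align 2) → ends 120
total 120 bytes, alignment 2
data bytes 117, size 120 → padding 3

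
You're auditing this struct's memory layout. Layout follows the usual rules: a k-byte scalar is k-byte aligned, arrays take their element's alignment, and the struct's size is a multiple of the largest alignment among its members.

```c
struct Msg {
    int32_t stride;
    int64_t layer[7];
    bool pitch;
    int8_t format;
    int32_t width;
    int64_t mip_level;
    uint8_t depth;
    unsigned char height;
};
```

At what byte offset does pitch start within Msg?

64

0..4  stride  (4B, 4-aligned)
4..8  -- padding (4B)
8..64  layer  (56B, 8-aligned)
64..65  pitch  (1B, 1-aligned)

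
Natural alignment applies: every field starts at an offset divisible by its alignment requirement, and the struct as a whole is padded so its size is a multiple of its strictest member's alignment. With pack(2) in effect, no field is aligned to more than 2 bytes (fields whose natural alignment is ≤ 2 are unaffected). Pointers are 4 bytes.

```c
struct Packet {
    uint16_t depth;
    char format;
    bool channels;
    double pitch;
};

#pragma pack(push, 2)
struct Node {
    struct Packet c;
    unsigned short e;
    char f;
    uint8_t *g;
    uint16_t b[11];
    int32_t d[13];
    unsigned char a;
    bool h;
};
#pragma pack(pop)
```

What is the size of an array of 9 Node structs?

900

Packet: @0: depth [2B, align 2] → 2; @2: format [1B, align 1] → 3; @3: channels [1B, align 1] → 4; +4 pad (align 8); @8: pitch [8B, align 8] → 16; size 16, align 8
@0: c [16B, align 2] → 16
@16: e [2B, align 2] → 18
@18: f [1B, align 1] → 19
+1 pad (align 2)
@20: g [4B, align 2] → 24
@24: b [22B, align 2] → 46
@46: d [52B, align 2] → 98
@98: a [1B, align 1] → 99
@99: h [1B, align 1] → 100
size 100, align 2
array of 9: 9 × 100 = 900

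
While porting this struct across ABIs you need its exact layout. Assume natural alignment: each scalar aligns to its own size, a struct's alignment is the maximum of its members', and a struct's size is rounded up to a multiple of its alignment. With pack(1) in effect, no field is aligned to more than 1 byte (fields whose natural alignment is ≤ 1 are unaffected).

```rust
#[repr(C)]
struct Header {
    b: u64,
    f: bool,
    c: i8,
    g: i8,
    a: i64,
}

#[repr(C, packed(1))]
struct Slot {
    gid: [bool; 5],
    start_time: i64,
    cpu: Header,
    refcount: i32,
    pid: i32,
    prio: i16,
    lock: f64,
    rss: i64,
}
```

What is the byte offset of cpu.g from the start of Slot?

23

Header: 0..8  b  (8B, 8-aligned); 8..9  f  (1B, 1-aligned); 9..10  c  (1B, 1-aligned); 10..11  g  (1B, 1-aligned); 11..16  -- padding (5B); 16..24  a  (8B, 8-aligned); sizeof = 24, alignof = 8
0..5  gid  (5B, 1-aligned)
5..13  start_time  (8B, 1-aligned)
13..37  cpu  (24B, 1-aligned)
within Header: g at 10
13 + 10 = 23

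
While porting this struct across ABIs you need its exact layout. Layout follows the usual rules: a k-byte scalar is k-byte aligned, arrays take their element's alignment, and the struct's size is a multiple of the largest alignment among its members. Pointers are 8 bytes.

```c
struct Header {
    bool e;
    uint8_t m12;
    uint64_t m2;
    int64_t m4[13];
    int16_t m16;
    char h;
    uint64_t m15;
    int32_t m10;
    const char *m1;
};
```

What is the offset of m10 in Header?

136

0..1  e  (1B, 1-aligned)
1..2  m12  (1B, 1-aligned)
2..8  -- padding (6B)
8..16  m2  (8B, 8-aligned)
16..120  m4  (104B, 8-aligned)
120..122  m16  (2B, 2-aligned)
122..123  h  (1B, 1-aligned)
123..128  -- padding (5B)
128..136  m15  (8B, 8-aligned)
136..140  m10  (4B, 4-aligned)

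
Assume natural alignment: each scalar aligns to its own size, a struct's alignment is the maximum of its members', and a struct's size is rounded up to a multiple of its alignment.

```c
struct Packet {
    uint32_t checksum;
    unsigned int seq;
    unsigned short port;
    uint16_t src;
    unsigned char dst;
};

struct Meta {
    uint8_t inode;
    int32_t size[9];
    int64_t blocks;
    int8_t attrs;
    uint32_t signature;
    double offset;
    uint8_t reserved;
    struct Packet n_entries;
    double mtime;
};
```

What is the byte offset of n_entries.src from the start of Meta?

78

Packet: @0: checksum [4B, align 4] → 4; @4: seq [4B, align 4] → 8; @8: port [2B, align 2] → 10; @10: src [2B, align 2] → 12; @12: dst [1B, align 1] → 13; +3 tail pad (align 4); size 16, align 4
@0: inode [1B, align 1] → 1
+3 pad (align 4)
@4: size [36B, align 4] → 40
@40: blocks [8B, align 8] → 48
@48: attrs [1B, align 1] → 49
+3 pad (align 4)
@52: signature [4B, align 4] → 56
@56: offset [8B, align 8] → 64
@64: reserved [1B, align 1] → 65
+3 pad (align 4)
@68: n_entries [16B, align 4] → 84
within Packet: src at 10
68 + 10 = 78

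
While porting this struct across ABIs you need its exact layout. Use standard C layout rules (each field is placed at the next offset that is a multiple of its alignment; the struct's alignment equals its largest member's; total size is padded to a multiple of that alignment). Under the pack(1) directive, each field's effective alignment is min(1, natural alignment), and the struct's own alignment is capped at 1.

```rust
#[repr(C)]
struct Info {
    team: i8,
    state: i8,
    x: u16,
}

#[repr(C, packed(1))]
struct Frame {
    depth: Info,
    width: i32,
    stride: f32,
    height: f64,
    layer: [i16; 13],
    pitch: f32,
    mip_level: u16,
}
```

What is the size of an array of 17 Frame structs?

884

Info: 0..1  team  (1B, 1-aligned); 1..2  state  (1B, 1-aligned); 2..4  x  (2B, 2-aligned); sizeof = 4, alignof = 2
0..4  depth  (4B, 1-aligned)
4..8  width  (4B, 1-aligned)
8..12  stride  (4B, 1-aligned)
12..20  height  (8B, 1-aligned)
20..46  layer  (26B, 1-aligned)
46..50  pitch  (4B, 1-aligned)
50..52  mip_level  (2B, 1-aligned)
sizeof = 52, alignof = 1
array of 17: 17 × 52 = 884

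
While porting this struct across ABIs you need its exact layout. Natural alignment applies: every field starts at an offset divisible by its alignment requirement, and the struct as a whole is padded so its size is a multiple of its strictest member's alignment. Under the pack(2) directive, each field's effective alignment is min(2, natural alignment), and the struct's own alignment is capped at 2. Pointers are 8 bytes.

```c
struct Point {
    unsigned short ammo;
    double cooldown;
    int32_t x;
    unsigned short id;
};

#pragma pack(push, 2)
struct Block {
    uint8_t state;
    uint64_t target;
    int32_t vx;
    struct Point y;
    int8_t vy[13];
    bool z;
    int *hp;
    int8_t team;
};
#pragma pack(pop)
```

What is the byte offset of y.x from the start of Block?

30

Point: @0: ammo [2B, align 2] → 2; +6 pad (align 8); @8: cooldown [8B, align 8] → 16; @16: x [4B, align 4] → 20; @20: id [2B, align 2] → 22; +2 tail pad (align 8); size 24, align 8
@0: state [1B, align 1] → 1
+1 pad (align 2)
@2: target [8B, align 2] → 10
@10: vx [4B, align 2] → 14
@14: y [24B, align 2] → 38
within Point: x at 16
14 + 16 = 30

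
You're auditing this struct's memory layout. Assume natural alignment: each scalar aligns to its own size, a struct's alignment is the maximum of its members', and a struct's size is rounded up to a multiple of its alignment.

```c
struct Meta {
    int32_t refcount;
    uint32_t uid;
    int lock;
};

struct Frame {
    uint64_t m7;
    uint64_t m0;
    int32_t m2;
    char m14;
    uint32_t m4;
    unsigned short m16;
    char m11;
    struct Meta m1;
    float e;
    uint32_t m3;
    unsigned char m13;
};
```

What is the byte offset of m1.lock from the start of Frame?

Meta: @0: refcount [4B, align 4] → 4; @4: uid [4B, align 4] → 8; @8: lock [4B, align 4] → 12; size 12, align 4
@0: m7 [8B, align 8] → 8
@8: m0 [8B, align 8] → 16
@16: m2 [4B, align 4] → 20
@20: m14 [1B, align 1] → 21
+3 pad (align 4)
@24: m4 [4B, align 4] → 28
@28: m16 [2B, align 2] → 30
@30: m11 [1B, align 1] → 31
+1 pad (align 4)
@32: m1 [12B, align 4] → 44
within Meta: lock at 8
32 + 8 = 40

40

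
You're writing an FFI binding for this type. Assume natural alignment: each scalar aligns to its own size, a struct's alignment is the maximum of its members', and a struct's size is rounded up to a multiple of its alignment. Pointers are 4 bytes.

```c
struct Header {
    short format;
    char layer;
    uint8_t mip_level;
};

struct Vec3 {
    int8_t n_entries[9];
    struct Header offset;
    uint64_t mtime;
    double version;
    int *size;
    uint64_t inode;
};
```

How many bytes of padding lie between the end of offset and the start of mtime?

2

Header: @0: format [2B, align 2] → 2; @2: layer [1B, align 1] → 3; @3: mip_level [1B, align 1] → 4; size 4, align 2
@0: n_entries [9B, align 1] → 9
+1 pad (align 2)
@10: offset [4B, align 2] → 14
+2 pad (align 8)
@16: mtime [8B, align 8] → 24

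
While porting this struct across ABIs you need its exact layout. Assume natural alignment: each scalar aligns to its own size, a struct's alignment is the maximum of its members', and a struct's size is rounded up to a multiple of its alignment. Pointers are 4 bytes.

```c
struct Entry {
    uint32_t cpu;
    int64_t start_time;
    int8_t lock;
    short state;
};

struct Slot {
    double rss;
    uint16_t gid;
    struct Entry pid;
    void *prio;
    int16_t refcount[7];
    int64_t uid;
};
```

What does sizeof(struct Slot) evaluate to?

Entry: @0: cpu [4B, align 4] → 4; +4 pad (align 8); @8: start_time [8B, align 8] → 16; @16: lock [1B, align 1] → 17; +1 pad (align 2); @18: state [2B, align 2] → 20; +4 tail pad (align 8); size 24, align 8
@0: rss [8B, align 8] → 8
@8: gid [2B, align 2] → 10
+6 pad (align 8)
@16: pid [24B, align 8] → 40
@40: prio [4B, align 4] → 44
@44: refcount [14B, align 2] → 58
+6 pad (align 8)
@64: uid [8B, align 8] → 72
size 72, align 8

72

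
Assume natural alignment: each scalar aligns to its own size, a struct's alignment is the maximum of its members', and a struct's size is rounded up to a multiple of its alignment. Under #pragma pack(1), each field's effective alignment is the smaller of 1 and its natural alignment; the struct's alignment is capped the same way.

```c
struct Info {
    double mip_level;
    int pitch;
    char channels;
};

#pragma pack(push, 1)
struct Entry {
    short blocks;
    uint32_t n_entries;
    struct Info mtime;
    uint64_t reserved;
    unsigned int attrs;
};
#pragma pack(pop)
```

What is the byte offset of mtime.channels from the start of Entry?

18

Info: 0..8  mip_level  (8B, 8-aligned); 8..12  pitch  (4B, 4-aligned); 12..13  channels  (1B, 1-aligned); 13..16  -- tail padding (3B); sizeof = 16, alignof = 8
0..2  blocks  (2B, 1-aligned)
2..6  n_entries  (4B, 1-aligned)
6..22  mtime  (16B, 1-aligned)
within Info: channels at 12
6 + 12 = 18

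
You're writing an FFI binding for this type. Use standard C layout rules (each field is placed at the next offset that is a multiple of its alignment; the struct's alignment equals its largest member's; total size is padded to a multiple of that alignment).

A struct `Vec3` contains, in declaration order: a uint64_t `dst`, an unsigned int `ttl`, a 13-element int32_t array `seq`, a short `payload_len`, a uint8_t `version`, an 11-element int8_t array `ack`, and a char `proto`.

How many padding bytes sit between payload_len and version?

0

dst at 0 (size 8, align 8) → ends 8
ttl at 8 (size 4, align 4) → ends 12
seq at 12 (size 52, align 4) → ends 64
payload_len at 64 (size 2, align 2) → ends 66
version at 66 (size 1, align 1) → ends 67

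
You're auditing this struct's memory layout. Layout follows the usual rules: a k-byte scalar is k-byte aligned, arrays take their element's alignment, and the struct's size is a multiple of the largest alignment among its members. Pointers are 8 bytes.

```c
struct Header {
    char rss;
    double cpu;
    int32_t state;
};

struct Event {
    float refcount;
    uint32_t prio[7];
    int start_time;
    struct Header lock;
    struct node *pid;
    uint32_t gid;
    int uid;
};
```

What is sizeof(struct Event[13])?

1040

Header: 0..1  rss  (1B, 1-aligned); 1..8  -- padding (7B); 8..16  cpu  (8B, 8-aligned); 16..20  state  (4B, 4-aligned); 20..24  -- tail padding (4B); sizeof = 24, alignof = 8
0..4  refcount  (4B, 4-aligned)
4..32  prio  (28B, 4-aligned)
32..36  start_time  (4B, 4-aligned)
36..40  -- padding (4B)
40..64  lock  (24B, 8-aligned)
64..72  pid  (8B, 8-aligned)
72..76  gid  (4B, 4-aligned)
76..80  uid  (4B, 4-aligned)
sizeof = 80, alignof = 8
array of 13: 13 × 80 = 1040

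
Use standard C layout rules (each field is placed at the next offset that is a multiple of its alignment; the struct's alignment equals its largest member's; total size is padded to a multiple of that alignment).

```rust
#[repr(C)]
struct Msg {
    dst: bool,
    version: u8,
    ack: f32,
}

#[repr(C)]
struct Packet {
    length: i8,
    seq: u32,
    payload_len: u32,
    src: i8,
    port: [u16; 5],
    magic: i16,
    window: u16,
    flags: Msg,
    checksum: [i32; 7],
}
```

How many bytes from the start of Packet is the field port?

14

Msg: dst at 0 (size 1, align 1) → ends 1; version at 1 (size 1, align 1) → ends 2; pad 2 to align 4 for ack; ack at 4 (size 4, align 4) → ends 8; total 8 bytes, alignment 4
length at 0 (size 1, align 1) → ends 1
pad 3 to align 4 for seq
seq at 4 (size 4, align 4) → ends 8
payload_len at 8 (size 4, align 4) → ends 12
src at 12 (size 1, align 1) → ends 13
pad 1 to align 2 for port
port at 14 (size 10, align 2) → ends 24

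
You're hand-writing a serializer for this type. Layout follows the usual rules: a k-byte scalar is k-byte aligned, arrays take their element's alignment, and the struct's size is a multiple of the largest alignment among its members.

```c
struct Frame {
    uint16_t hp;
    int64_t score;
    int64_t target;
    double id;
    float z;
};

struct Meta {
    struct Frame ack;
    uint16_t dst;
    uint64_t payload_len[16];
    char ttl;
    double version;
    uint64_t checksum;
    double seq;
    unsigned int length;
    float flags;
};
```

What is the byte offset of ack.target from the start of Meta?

16

Frame: @0: hp [2B, align 2] → 2; +6 pad (align 8); @8: score [8B, align 8] → 16; @16: target [8B, align 8] → 24; @24: id [8B, align 8] → 32; @32: z [4B, align 4] → 36; +4 tail pad (align 8); size 40, align 8
@0: ack [40B, align 8] → 40
within Frame: target at 16
0 + 16 = 16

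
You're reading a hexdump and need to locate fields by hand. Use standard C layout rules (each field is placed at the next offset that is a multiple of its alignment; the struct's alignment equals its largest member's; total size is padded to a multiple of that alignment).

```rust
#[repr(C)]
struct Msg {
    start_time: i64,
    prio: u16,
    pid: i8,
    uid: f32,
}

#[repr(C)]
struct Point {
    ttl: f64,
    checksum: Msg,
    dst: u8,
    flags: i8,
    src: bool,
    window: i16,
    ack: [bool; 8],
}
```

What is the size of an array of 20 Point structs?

Msg: 0..8  start_time  (8B, 8-aligned); 8..10  prio  (2B, 2-aligned); 10..11  pid  (1B, 1-aligned); 11..12  -- padding (1B); 12..16  uid  (4B, 4-aligned); sizeof = 16, alignof = 8
0..8  ttl  (8B, 8-aligned)
8..24  checksum  (16B, 8-aligned)
24..25  dst  (1B, 1-aligned)
25..26  flags  (1B, 1-aligned)
26..27  src  (1B, 1-aligned)
27..28  -- padding (1B)
28..30  window  (2B, 2-aligned)
30..38  ack  (8B, 1-aligned)
38..40  -- tail padding (2B)
sizeof = 40, alignof = 8
array of 20: 20 × 40 = 800

800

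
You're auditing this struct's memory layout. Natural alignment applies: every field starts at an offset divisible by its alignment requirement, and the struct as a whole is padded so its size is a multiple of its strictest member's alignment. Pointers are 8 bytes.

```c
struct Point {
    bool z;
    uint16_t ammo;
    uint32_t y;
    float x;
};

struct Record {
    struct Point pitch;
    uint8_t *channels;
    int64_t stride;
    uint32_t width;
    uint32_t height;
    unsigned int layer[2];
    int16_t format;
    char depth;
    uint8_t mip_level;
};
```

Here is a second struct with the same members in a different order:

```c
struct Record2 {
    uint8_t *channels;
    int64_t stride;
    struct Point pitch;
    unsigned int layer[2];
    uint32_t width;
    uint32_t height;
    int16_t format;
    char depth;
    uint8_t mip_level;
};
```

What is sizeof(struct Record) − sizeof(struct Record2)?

Point: 0..1  z  (1B, 1-aligned); 1..2  -- padding (1B); 2..4  ammo  (2B, 2-aligned); 4..8  y  (4B, 4-aligned); 8..12  x  (4B, 4-aligned); sizeof = 12, alignof = 4
0..12  pitch  (12B, 4-aligned)
12..16  -- padding (4B)
16..24  channels  (8B, 8-aligned)
24..32  stride  (8B, 8-aligned)
32..36  width  (4B, 4-aligned)
36..40  height  (4B, 4-aligned)
40..48  layer  (8B, 4-aligned)
48..50  format  (2B, 2-aligned)
50..51  depth  (1B, 1-aligned)
51..52  mip_level  (1B, 1-aligned)
52..56  -- tail padding (4B)
sizeof = 56, alignof = 8
— Record2 —
0..8  channels  (8B, 8-aligned)
8..16  stride  (8B, 8-aligned)
16..28  pitch  (12B, 4-aligned)
28..36  layer  (8B, 4-aligned)
36..40  width  (4B, 4-aligned)
40..44  height  (4B, 4-aligned)
44..46  format  (2B, 2-aligned)
46..47  depth  (1B, 1-aligned)
47..48  mip_level  (1B, 1-aligned)
sizeof = 48, alignof = 8
56 − 48 = 8

8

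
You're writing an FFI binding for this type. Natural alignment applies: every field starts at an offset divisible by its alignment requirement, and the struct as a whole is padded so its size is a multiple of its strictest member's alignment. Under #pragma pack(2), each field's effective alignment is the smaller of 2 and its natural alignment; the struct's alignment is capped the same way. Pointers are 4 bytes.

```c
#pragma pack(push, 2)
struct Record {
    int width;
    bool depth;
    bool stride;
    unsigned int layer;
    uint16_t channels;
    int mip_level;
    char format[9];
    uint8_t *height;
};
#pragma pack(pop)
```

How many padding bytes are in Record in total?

0..4  width  (4B, 2-aligned)
4..5  depth  (1B, 1-aligned)
5..6  stride  (1B, 1-aligned)
6..10  layer  (4B, 2-aligned)
10..12  channels  (2B, 2-aligned)
12..16  mip_level  (4B, 2-aligned)
16..25  format  (9B, 1-aligned)
25..26  -- padding (1B)
26..30  height  (4B, 2-aligned)
sizeof = 30, alignof = 2
data bytes 29, size 30 → padding 1

1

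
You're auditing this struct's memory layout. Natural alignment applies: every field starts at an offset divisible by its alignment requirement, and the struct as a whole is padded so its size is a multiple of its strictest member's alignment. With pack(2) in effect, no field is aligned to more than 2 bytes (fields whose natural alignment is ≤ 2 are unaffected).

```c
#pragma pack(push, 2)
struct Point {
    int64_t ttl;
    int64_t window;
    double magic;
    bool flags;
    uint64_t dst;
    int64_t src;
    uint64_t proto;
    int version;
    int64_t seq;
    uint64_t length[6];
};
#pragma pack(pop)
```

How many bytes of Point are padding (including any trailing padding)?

0..8  ttl  (8B, 2-aligned)
8..16  window  (8B, 2-aligned)
16..24  magic  (8B, 2-aligned)
24..25  flags  (1B, 1-aligned)
25..26  -- padding (1B)
26..34  dst  (8B, 2-aligned)
34..42  src  (8B, 2-aligned)
42..50  proto  (8B, 2-aligned)
50..54  version  (4B, 2-aligned)
54..62  seq  (8B, 2-aligned)
62..110  length  (48B, 2-aligned)
sizeof = 110, alignof = 2
data bytes 109, size 110 → padding 1

1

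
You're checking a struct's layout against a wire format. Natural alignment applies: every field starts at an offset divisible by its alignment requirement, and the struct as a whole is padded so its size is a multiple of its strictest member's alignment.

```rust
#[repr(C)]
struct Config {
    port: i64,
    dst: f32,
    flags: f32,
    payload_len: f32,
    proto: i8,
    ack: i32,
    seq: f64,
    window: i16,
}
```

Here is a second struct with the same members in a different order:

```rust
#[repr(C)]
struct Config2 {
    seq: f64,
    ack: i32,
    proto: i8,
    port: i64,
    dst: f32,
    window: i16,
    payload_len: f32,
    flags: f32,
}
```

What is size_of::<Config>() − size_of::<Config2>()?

port at 0 (size 8, align 8) → ends 8
dst at 8 (size 4, align 4) → ends 12
flags at 12 (size 4, align 4) → ends 16
payload_len at 16 (size 4, align 4) → ends 20
proto at 20 (size 1, align 1) → ends 21
pad 3 to align 4 for ack
ack at 24 (size 4, align 4) → ends 28
pad 4 to align 8 for seq
seq at 32 (size 8, align 8) → ends 40
window at 40 (size 2, align 2) → ends 42
tail pad 6 to reach multiple of 8
total 48 bytes, alignment 8
— Config2 —
seq at 0 (size 8, align 8) → ends 8
ack at 8 (size 4, align 4) → ends 12
proto at 12 (size 1, align 1) → ends 13
pad 3 to align 8 for port
port at 16 (size 8, align 8) → ends 24
dst at 24 (size 4, align 4) → ends 28
window at 28 (size 2, align 2) → ends 30
pad 2 to align 4 for payload_len
payload_len at 32 (size 4, align 4) → ends 36
flags at 36 (size 4, align 4) → ends 40
total 40 bytes, alignment 8
48 − 40 = 8

8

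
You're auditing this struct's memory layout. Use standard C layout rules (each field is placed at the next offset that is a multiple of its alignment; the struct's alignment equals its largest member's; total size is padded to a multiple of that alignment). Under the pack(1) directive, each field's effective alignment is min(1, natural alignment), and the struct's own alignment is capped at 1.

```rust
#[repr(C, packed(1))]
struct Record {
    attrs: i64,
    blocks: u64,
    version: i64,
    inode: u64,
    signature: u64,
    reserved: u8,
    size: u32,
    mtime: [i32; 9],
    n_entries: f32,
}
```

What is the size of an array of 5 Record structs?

425

attrs at 0 (size 8, align 1) → ends 8
blocks at 8 (size 8, align 1) → ends 16
version at 16 (size 8, align 1) → ends 24
inode at 24 (size 8, align 1) → ends 32
signature at 32 (size 8, align 1) → ends 40
reserved at 40 (size 1, align 1) → ends 41
size at 41 (size 4, align 1) → ends 45
mtime at 45 (size 36, align 1) → ends 81
n_entries at 81 (size 4, align 1) → ends 85
total 85 bytes, alignment 1
array of 5: 5 × 85 = 425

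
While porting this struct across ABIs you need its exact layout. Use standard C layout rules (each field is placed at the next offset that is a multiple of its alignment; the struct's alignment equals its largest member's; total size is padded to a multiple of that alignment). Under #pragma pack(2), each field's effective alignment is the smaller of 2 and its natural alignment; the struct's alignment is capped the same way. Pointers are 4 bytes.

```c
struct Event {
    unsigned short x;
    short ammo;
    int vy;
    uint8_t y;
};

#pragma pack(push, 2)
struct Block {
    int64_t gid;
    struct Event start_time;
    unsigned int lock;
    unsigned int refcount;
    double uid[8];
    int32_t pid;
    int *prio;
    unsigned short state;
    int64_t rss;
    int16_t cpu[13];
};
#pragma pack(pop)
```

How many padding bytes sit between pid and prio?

0

Event: @0: x [2B, align 2] → 2; @2: ammo [2B, align 2] → 4; @4: vy [4B, align 4] → 8; @8: y [1B, align 1] → 9; +3 tail pad (align 4); size 12, align 4
@0: gid [8B, align 2] → 8
@8: start_time [12B, align 2] → 20
@20: lock [4B, align 2] → 24
@24: refcount [4B, align 2] → 28
@28: uid [64B, align 2] → 92
@92: pid [4B, align 2] → 96
@96: prio [4B, align 2] → 100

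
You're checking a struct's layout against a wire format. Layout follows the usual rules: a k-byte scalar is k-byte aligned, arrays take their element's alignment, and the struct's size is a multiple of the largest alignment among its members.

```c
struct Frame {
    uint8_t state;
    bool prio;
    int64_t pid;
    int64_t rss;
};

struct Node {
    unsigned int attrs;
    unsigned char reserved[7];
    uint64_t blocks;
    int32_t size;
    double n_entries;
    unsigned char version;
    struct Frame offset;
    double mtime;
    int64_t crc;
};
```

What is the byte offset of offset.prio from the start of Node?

Frame: @0: state [1B, align 1] → 1; @1: prio [1B, align 1] → 2; +6 pad (align 8); @8: pid [8B, align 8] → 16; @16: rss [8B, align 8] → 24; size 24, align 8
@0: attrs [4B, align 4] → 4
@4: reserved [7B, align 1] → 11
+5 pad (align 8)
@16: blocks [8B, align 8] → 24
@24: size [4B, align 4] → 28
+4 pad (align 8)
@32: n_entries [8B, align 8] → 40
@40: version [1B, align 1] → 41
+7 pad (align 8)
@48: offset [24B, align 8] → 72
within Frame: prio at 1
48 + 1 = 49

49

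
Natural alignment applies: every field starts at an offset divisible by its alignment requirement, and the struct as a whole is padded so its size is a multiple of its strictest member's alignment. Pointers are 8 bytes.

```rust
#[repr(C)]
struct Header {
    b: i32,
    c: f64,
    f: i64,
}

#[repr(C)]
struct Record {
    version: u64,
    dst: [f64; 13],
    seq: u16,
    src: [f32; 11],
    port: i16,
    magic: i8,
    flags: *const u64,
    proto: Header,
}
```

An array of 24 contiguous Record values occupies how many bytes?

4800

Header: b at 0 (size 4, align 4) → ends 4; pad 4 to align 8 for c; c at 8 (size 8, align 8) → ends 16; f at 16 (size 8, align 8) → ends 24; total 24 bytes, alignment 8
version at 0 (size 8, align 8) → ends 8
dst at 8 (size 104, align 8) → ends 112
seq at 112 (size 2, align 2) → ends 114
pad 2 to align 4 for src
src at 116 (size 44, align 4) → ends 160
port at 160 (size 2, align 2) → ends 162
magic at 162 (size 1, align 1) → ends 163
pad 5 to align 8 for flags
flags at 168 (size 8, align 8) → ends 176
proto at 176 (size 24, align 8) → ends 200
total 200 bytes, alignment 8
array of 24: 24 × 200 = 4800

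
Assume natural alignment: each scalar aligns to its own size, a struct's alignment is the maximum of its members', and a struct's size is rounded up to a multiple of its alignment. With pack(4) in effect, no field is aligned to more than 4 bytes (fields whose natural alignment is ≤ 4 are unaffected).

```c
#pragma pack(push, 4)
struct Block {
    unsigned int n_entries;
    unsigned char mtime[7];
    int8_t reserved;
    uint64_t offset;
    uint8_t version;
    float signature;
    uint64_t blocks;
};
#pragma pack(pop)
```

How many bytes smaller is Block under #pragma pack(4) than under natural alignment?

4

natural layout:
  0..4  n_entries  (4B, 4-aligned)
  4..11  mtime  (7B, 1-aligned)
  11..12  reserved  (1B, 1-aligned)
  12..16  -- padding (4B)
  16..24  offset  (8B, 8-aligned)
  24..25  version  (1B, 1-aligned)
  25..28  -- padding (3B)
  28..32  signature  (4B, 4-aligned)
  32..40  blocks  (8B, 8-aligned)
  sizeof = 40, alignof = 8
packed(4) layout:
  0..4  n_entries  (4B, 4-aligned)
  4..11  mtime  (7B, 1-aligned)
  11..12  reserved  (1B, 1-aligned)
  12..20  offset  (8B, 4-aligned)
  20..21  version  (1B, 1-aligned)
  21..24  -- padding (3B)
  24..28  signature  (4B, 4-aligned)
  28..36  blocks  (8B, 4-aligned)
  sizeof = 36, alignof = 4
40 − 36 = 4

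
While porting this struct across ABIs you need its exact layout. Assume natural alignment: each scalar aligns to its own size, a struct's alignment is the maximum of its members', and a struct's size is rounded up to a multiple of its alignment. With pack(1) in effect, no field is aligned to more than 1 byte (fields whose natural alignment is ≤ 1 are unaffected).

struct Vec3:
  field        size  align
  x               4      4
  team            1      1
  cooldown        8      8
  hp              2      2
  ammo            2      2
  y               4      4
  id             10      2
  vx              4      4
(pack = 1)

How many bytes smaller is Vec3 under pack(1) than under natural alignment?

5

natural layout:
  0..4  x  (4B, 4-aligned)
  4..5  team  (1B, 1-aligned)
  5..8  -- padding (3B)
  8..16  cooldown  (8B, 8-aligned)
  16..18  hp  (2B, 2-aligned)
  18..20  ammo  (2B, 2-aligned)
  20..24  y  (4B, 4-aligned)
  24..34  id  (10B, 2-aligned)
  34..36  -- padding (2B)
  36..40  vx  (4B, 4-aligned)
  sizeof = 40, alignof = 8
packed(1) layout:
  0..4  x  (4B, 1-aligned)
  4..5  team  (1B, 1-aligned)
  5..13  cooldown  (8B, 1-aligned)
  13..15  hp  (2B, 1-aligned)
  15..17  ammo  (2B, 1-aligned)
  17..21  y  (4B, 1-aligned)
  21..31  id  (10B, 1-aligned)
  31..35  vx  (4B, 1-aligned)
  sizeof = 35, alignof = 1
40 − 35 = 5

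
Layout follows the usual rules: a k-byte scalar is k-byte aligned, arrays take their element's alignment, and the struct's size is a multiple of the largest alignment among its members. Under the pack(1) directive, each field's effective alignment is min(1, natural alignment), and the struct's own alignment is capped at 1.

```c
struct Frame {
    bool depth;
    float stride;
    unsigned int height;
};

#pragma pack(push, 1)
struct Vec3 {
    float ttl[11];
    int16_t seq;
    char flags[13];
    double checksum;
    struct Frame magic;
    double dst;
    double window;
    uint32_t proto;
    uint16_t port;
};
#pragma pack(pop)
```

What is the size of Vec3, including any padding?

101 bytes

Frame: @0: depth [1B, align 1] → 1; +3 pad (align 4); @4: stride [4B, align 4] → 8; @8: height [4B, align 4] → 12; size 12, align 4
@0: ttl [44B, align 1] → 44
@44: seq [2B, align 1] → 46
@46: flags [13B, align 1] → 59
@59: checksum [8B, align 1] → 67
@67: magic [12B, align 1] → 79
@79: dst [8B, align 1] → 87
@87: window [8B, align 1] → 95
@95: proto [4B, align 1] → 99
@99: port [2B, align 1] → 101
size 101, align 1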